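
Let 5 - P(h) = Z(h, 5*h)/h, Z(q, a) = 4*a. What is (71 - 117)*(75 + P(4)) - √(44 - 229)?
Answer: -2760 - I*√185 ≈ -2760.0 - 13.601*I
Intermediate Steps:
P(h) = -15 (P(h) = 5 - 4*(5*h)/h = 5 - 20*h/h = 5 - 1*20 = 5 - 20 = -15)
(71 - 117)*(75 + P(4)) - √(44 - 229) = (71 - 117)*(75 - 15) - √(44 - 229) = -46*60 - √(-185) = -2760 - I*√185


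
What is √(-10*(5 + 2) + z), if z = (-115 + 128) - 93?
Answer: 5*I*√6 ≈ 12.247*I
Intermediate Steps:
z = -80 (z = 13 - 93 = -80)
√(-10*(5 + 2) + z) = √(-10*(5 + 2) - 80) = √(-10*7 - 80) = √(-70 - 80) = √(-150) = 5*I*√6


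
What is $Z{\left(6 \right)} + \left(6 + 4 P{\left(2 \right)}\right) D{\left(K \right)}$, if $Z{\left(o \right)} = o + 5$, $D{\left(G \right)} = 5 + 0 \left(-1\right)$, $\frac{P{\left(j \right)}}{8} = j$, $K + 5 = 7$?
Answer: $361$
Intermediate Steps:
$K = 2$ ($K = -5 + 7 = 2$)
$P{\left(j \right)} = 8 j$
$D{\left(G \right)} = 5$ ($D{\left(G \right)} = 5 + 0 = 5$)
$Z{\left(o \right)} = 5 + o$
$Z{\left(6 \right)} + \left(6 + 4 P{\left(2 \right)}\right) D{\left(K \right)} = \left(5 + 6\right) + \left(6 + 4 \cdot 8 \cdot 2\right) 5 = 11 + \left(6 + 4 \cdot 16\right) 5 = 11 + \left(6 + 64\right) 5 = 11 + 70 \cdot 5 = 11 + 350 = 361$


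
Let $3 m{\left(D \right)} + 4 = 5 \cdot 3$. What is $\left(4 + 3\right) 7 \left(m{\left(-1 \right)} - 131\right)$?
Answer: $- \frac{18718}{3} \approx -6239.3$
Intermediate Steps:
$m{\left(D \right)} = \frac{11}{3}$ ($m{\left(D \right)} = - \frac{4}{3} + \frac{5 \cdot 3}{3} = - \frac{4}{3} + \frac{1}{3} \cdot 15 = - \frac{4}{3} + 5 = \frac{11}{3}$)
$\left(4 + 3\right) 7 \left(m{\left(-1 \right)} - 131\right) = \left(4 + 3\right) 7 \left(\frac{11}{3} - 131\right) = 7 \cdot 7 \left(- \frac{382}{3}\right) = 49 \left(- \frac{382}{3}\right) = - \frac{18718}{3}$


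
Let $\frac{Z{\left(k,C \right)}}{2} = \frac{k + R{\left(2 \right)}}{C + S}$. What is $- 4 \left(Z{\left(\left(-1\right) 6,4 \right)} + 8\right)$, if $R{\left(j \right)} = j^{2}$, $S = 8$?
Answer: $- \frac{92}{3} \approx -30.667$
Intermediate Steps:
$Z{\left(k,C \right)} = \frac{2 \left(4 + k\right)}{8 + C}$ ($Z{\left(k,C \right)} = 2 \frac{k + 2^{2}}{C + 8} = 2 \frac{k + 4}{8 + C} = 2 \frac{4 + k}{8 + C} = \frac{2 \left(4 + k\right)}{8 + C}$)
$- 4 \left(Z{\left(\left(-1\right) 6,4 \right)} + 8\right) = - 4 \left(\frac{2 \left(4 - 6\right)}{8 + 4} + 8\right) = - 4 \left(\frac{2 \left(4 - 6\right)}{12} + 8\right) = - 4 \left(2 \cdot \frac{1}{12} \left(-2\right) + 8\right) = - 4 \left(- \frac{1}{3} + 8\right) = \left(-4\right) \frac{23}{3} = - \frac{92}{3}$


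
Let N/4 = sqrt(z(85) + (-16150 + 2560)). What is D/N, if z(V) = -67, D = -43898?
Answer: 21949*I*sqrt(13657)/27314 ≈ 93.909*I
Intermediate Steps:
N = 4*I*sqrt(13657) (N = 4*sqrt(-67 + (-16150 + 2560)) = 4*sqrt(-67 - 13590) = 4*sqrt(-13657) = 4*(I*sqrt(13657)) = 4*I*sqrt(13657) ≈ 467.45*I)
D/N = -43898*(-I*sqrt(13657)/54628) = -(-21949)*I*sqrt(13657)/27314 = 21949*I*sqrt(13657)/27314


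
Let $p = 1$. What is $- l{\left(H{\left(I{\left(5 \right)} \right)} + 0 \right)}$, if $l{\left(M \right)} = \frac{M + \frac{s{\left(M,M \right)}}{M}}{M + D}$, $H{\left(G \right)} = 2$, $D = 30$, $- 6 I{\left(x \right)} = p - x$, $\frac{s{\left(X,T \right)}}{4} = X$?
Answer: $- \frac{3}{16} \approx -0.1875$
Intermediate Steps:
$s{\left(X,T \right)} = 4 X$
$I{\left(x \right)} = - \frac{1}{6} + \frac{x}{6}$ ($I{\left(x \right)} = - \frac{1 - x}{6} = - \frac{1}{6} + \frac{x}{6}$)
$l{\left(M \right)} = \frac{4 + M}{30 + M}$ ($l{\left(M \right)} = \frac{M + \frac{4 M}{M}}{M + 30} = \frac{M + 4}{30 + M} = \frac{4 + M}{30 + M}$)
$- l{\left(H{\left(I{\left(5 \right)} \right)} + 0 \right)} = - \frac{4 + \left(2 + 0\right)}{30 + \left(2 + 0\right)} = - \frac{4 + 2}{30 + 2} = - \frac{6}{32} = \left(-1\right) \frac{3}{16} = - \frac{3}{16}$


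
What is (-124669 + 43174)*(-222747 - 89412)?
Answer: 25439397705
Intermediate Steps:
(-124669 + 43174)*(-222747 - 89412) = -81495*(-312159) = 25439397705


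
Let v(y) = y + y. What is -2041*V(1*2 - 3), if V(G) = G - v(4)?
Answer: 18369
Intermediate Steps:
v(y) = 2*y
V(G) = -8 + G (V(G) = G - 2*4 = G - 1*8 = G - 8 = -8 + G)
-2041*V(1*2 - 3) = -2041*(-8 + (1*2 - 3)) = -2041*(-8 + (2 - 3)) = -2041*(-8 - 1) = -2041*(-9) = 18369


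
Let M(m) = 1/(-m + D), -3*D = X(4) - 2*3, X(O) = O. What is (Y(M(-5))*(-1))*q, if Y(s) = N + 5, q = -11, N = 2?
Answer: 77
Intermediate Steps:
D = ⅔ (D = -(4 - 2*3)/3 = -(4 - 6)/3 = -⅓*(-2) = ⅔ ≈ 0.66667)
M(m) = 1/(⅔ - m) (M(m) = 1/(-m + ⅔) = 1/(⅔ - m))
Y(s) = 7 (Y(s) = 2 + 5 = 7)
(Y(M(-5))*(-1))*q = (7*(-1))*(-11) = -7*(-11) = 77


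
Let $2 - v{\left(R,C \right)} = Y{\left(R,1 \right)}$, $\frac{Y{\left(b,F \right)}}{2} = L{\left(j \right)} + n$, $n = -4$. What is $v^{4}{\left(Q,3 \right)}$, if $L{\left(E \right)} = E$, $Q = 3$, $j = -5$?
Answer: $160000$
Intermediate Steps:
$Y{\left(b,F \right)} = -18$ ($Y{\left(b,F \right)} = 2 \left(-5 - 4\right) = 2 \left(-9\right) = -18$)
$v{\left(R,C \right)} = 20$ ($v{\left(R,C \right)} = 2 - -18 = 2 + 18 = 20$)
$v^{4}{\left(Q,3 \right)} = 20^{4} = 160000$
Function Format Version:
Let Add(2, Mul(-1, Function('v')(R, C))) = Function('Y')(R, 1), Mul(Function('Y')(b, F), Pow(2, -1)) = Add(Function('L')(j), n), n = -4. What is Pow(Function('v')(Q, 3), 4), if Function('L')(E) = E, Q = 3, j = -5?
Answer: 160000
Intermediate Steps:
Function('Y')(b, F) = -18 (Function('Y')(b, F) = Mul(2, Add(-5, -4)) = Mul(2, -9) = -18)
Function('v')(R, C) = 20 (Function('v')(R, C) = Add(2, Mul(-1, -18)) = Add(2, 18) = 20)
Pow(Function('v')(Q, 3), 4) = Pow(20, 4) = 160000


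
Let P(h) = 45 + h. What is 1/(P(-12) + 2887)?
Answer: 1/2920 ≈ 0.00034247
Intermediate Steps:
1/(P(-12) + 2887) = 1/((45 - 12) + 2887) = 1/(33 + 2887) = 1/2920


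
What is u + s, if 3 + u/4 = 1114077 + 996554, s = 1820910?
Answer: 10263422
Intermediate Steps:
u = 8442512 (u = -12 + 4*(1114077 + 996554) = -12 + 4*2110631 = -12 + 8442524 = 8442512)
u + s = 8442512 + 1820910 = 10263422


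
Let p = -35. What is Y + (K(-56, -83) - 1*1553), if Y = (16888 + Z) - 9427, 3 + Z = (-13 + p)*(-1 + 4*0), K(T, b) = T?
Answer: 5897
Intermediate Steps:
Z = 45 (Z = -3 + (-13 - 35)*(-1 + 4*0) = -3 - 48*(-1 + 0) = -3 - 48*(-1) = -3 + 48 = 45)
Y = 7506 (Y = (16888 + 45) - 9427 = 16933 - 9427 = 7506)
Y + (K(-56, -83) - 1*1553) = 7506 + (-56 - 1*1553) = 7506 + (-56 - 1553) = 7506 - 1609 = 5897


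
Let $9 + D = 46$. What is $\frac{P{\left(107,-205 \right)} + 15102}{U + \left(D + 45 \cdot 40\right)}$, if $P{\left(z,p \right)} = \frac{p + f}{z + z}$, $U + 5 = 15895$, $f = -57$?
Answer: $\frac{1615783}{1896789} \approx 0.85185$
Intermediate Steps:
$D = 37$ ($D = -9 + 46 = 37$)
$U = 15890$ ($U = -5 + 15895 = 15890$)
$P{\left(z,p \right)} = \frac{-57 + p}{2 z}$ ($P{\left(z,p \right)} = \frac{p - 57}{z + z} = \frac{-57 + p}{2 z}$)
$\frac{P{\left(107,-205 \right)} + 15102}{U + \left(D + 45 \cdot 40\right)} = \frac{\frac{-57 - 205}{2 \cdot 107} + 15102}{15890 + \left(37 + 45 \cdot 40\right)} = \frac{\frac{1}{2} \cdot \frac{1}{107} \left(-262\right) + 15102}{15890 + \left(37 + 1800\right)} = \frac{- \frac{131}{107} + 15102}{15890 + 1837} = \frac{1615783}{107 \cdot 17727} = \frac{1615783}{107} \cdot \frac{1}{17727} = \frac{1615783}{1896789}$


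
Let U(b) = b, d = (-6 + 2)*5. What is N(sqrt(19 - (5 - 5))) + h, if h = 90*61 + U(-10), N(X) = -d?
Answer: 5500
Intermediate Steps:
d = -20 (d = -4*5 = -20)
N(X) = 20 (N(X) = -1*(-20) = 20)
h = 5480 (h = 90*61 - 10 = 5490 - 10 = 5480)
N(sqrt(19 - (5 - 5))) + h = 20 + 5480 = 5500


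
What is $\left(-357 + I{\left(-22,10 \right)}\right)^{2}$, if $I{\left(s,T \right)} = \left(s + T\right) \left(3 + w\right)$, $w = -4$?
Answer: $119025$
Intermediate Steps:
$I{\left(s,T \right)} = - T - s$ ($I{\left(s,T \right)} = \left(s + T\right) \left(3 - 4\right) = \left(T + s\right) \left(-1\right) = - T - s$)
$\left(-357 + I{\left(-22,10 \right)}\right)^{2} = \left(-357 - -12\right)^{2} = \left(-357 + \left(-10 + 22\right)\right)^{2} = \left(-357 + 12\right)^{2} = \left(-345\right)^{2} = 119025$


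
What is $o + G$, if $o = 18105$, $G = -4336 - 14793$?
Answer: $-1024$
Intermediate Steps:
$G = -19129$ ($G = -4336 - 14793 = -19129$)
$o + G = 18105 - 19129 = -1024$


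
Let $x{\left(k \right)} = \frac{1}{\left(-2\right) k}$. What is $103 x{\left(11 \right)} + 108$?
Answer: $\frac{2273}{22} \approx 103.32$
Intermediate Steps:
$x{\left(k \right)} = - \frac{1}{2 k}$
$103 x{\left(11 \right)} + 108 = 103 \left(- \frac{1}{2 \cdot 11}\right) + 108 = 103 \left(\left(- \frac{1}{2}\right) \frac{1}{11}\right) + 108 = 103 \left(- \frac{1}{22}\right) + 108 = - \frac{103}{22} + 108 = \frac{2273}{22}$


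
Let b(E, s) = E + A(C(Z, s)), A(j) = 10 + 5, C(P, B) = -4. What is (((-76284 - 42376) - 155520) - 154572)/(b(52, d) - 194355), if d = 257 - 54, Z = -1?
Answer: 26797/12143 ≈ 2.2068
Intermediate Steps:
A(j) = 15
d = 203
b(E, s) = 15 + E (b(E, s) = E + 15 = 15 + E)
(((-76284 - 42376) - 155520) - 154572)/(b(52, d) - 194355) = (((-76284 - 42376) - 155520) - 154572)/((15 + 52) - 194355) = ((-118660 - 155520) - 154572)/(67 - 194355) = (-274180 - 154572)/(-194288) = -428752*(-1/194288) = 26797/12143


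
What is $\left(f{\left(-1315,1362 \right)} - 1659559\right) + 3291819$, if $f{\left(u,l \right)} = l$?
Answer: $1633622$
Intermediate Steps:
$\left(f{\left(-1315,1362 \right)} - 1659559\right) + 3291819 = \left(1362 - 1659559\right) + 3291819 = -1658197 + 3291819 = 1633622$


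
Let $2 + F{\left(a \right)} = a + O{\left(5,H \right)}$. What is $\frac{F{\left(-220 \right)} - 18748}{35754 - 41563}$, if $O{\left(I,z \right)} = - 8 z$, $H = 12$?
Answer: $\frac{19066}{5809} \approx 3.2822$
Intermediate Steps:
$F{\left(a \right)} = -98 + a$ ($F{\left(a \right)} = -2 + \left(a - 96\right) = -2 + \left(-96 + a\right) = -98 + a$)
$\frac{F{\left(-220 \right)} - 18748}{35754 - 41563} = \frac{\left(-98 - 220\right) - 18748}{35754 - 41563} = \frac{-318 - 18748}{-5809} = \left(-19066\right) \left(- \frac{1}{5809}\right) = \frac{19066}{5809}$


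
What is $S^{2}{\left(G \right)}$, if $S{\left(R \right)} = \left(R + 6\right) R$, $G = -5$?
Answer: $25$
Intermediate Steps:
$S{\left(R \right)} = R \left(6 + R\right)$ ($S{\left(R \right)} = \left(6 + R\right) R = R \left(6 + R\right)$)
$S^{2}{\left(G \right)} = \left(- 5 \left(6 - 5\right)\right)^{2} = \left(\left(-5\right) 1\right)^{2} = \left(-5\right)^{2} = 25$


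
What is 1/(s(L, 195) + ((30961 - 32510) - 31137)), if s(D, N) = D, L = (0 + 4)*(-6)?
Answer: -1/32710 ≈ -3.0572e-5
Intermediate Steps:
L = -24 (L = 4*(-6) = -24)
1/(s(L, 195) + ((30961 - 32510) - 31137)) = 1/(-24 + ((30961 - 32510) - 31137)) = 1/(-24 + (-1549 - 31137)) = 1/(-24 - 32686) = 1/(-32710) = -1/32710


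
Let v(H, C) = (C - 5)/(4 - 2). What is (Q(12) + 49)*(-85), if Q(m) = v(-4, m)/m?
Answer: -100555/24 ≈ -4189.8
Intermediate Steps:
v(H, C) = -5/2 + C/2 (v(H, C) = (-5 + C)/2 = (-5 + C)*(½) = -5/2 + C/2)
Q(m) = (-5/2 + m/2)/m
(Q(12) + 49)*(-85) = ((½)*(-5 + 12)/12 + 49)*(-85) = ((½)*(1/12)*7 + 49)*(-85) = (7/24 + 49)*(-85) = (1183/24)*(-85) = -100555/24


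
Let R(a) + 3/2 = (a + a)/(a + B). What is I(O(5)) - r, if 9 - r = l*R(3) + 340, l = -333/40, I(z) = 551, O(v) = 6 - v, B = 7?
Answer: 355797/400 ≈ 889.49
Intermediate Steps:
R(a) = -3/2 + 2*a/(7 + a) (R(a) = -3/2 + (a + a)/(a + 7) = -3/2 + (2*a)/(7 + a) = -3/2 + 2*a/(7 + a))
l = -333/40 (l = -333*1/40 = -333/40 ≈ -8.3250)
r = -135397/400 (r = 9 - (-333*(-21 + 3)/(80*(7 + 3)) + 340) = 9 - (-333*(-18)/(80*10) + 340) = 9 - (-333/40*(-9/10) + 340) = 9 - (2997/400 + 340) = 9 - 1*138997/400 = 9 - 138997/400 = -135397/400 ≈ -338.49)
I(O(5)) - r = 551 - 1*(-135397/400) = 551 + 135397/400 = 355797/400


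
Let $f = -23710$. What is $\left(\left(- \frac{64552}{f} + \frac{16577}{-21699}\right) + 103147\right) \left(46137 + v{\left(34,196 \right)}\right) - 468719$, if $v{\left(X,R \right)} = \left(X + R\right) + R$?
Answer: $\frac{411797247812555899}{85747215} \approx 4.8025 \cdot 10^{9}$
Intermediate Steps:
$v{\left(X,R \right)} = X + 2 R$ ($v{\left(X,R \right)} = \left(R + X\right) + R = X + 2 R$)
$\left(\left(- \frac{64552}{f} + \frac{16577}{-21699}\right) + 103147\right) \left(46137 + v{\left(34,196 \right)}\right) - 468719 = \left(\left(- \frac{64552}{-23710} + \frac{16577}{-21699}\right) + 103147\right) \left(46137 + \left(34 + 2 \cdot 196\right)\right) - 468719 = \left(\left(\left(-64552\right) \left(- \frac{1}{23710}\right) + 16577 \left(- \frac{1}{21699}\right)\right) + 103147\right) \left(46137 + \left(34 + 392\right)\right) - 468719 = \left(\left(\frac{32276}{11855} - \frac{16577}{21699}\right) + 103147\right) \left(46137 + 426\right) - 468719 = \left(\frac{503836589}{257241645} + 103147\right) 46563 - 468719 = \frac{26534207793404}{257241645} \cdot 46563 - 468719 = \frac{411837439161423484}{85747215} - 468719 = \frac{411797247812555899}{85747215}$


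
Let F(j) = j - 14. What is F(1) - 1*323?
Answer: -336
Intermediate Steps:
F(j) = -14 + j
F(1) - 1*323 = (-14 + 1) - 1*323 = -13 - 323 = -336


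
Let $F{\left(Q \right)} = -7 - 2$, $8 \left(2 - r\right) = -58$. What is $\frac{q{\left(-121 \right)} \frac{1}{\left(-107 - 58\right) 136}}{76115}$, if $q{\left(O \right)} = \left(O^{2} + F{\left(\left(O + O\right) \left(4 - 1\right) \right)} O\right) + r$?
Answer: $- \frac{62957}{6832082400} \approx -9.2149 \cdot 10^{-6}$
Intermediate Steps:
$r = \frac{37}{4}$ ($r = 2 - - \frac{29}{4} = 2 + \frac{29}{4} = \frac{37}{4} \approx 9.25$)
$F{\left(Q \right)} = -9$ ($F{\left(Q \right)} = -7 - 2 = -9$)
$q{\left(O \right)} = \frac{37}{4} + O^{2} - 9 O$ ($q{\left(O \right)} = \left(O^{2} - 9 O\right) + \frac{37}{4} = \frac{37}{4} + O^{2} - 9 O$)
$\frac{q{\left(-121 \right)} \frac{1}{\left(-107 - 58\right) 136}}{76115} = \frac{\left(\frac{37}{4} + \left(-121\right)^{2} - -1089\right) \frac{1}{\left(-107 - 58\right) 136}}{76115} = \frac{\frac{37}{4} + 14641 + 1089}{\left(-165\right) 136} \cdot \frac{1}{76115} = \frac{62957}{4 \left(-22440\right)} \frac{1}{76115} = \frac{62957}{4} \left(- \frac{1}{22440}\right) \frac{1}{76115} = \left(- \frac{62957}{89760}\right) \frac{1}{76115} = - \frac{62957}{6832082400}$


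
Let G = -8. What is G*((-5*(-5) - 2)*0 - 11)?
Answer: 88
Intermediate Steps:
G*((-5*(-5) - 2)*0 - 11) = -8*((-5*(-5) - 2)*0 - 11) = -8*((25 - 2)*0 - 11) = -8*(23*0 - 11) = -8*(0 - 11) = -8*(-11) = 88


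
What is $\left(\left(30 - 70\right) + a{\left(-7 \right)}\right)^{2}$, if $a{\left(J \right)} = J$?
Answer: $2209$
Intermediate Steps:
$\left(\left(30 - 70\right) + a{\left(-7 \right)}\right)^{2} = \left(\left(30 - 70\right) - 7\right)^{2} = \left(-40 - 7\right)^{2} = \left(-47\right)^{2} = 2209$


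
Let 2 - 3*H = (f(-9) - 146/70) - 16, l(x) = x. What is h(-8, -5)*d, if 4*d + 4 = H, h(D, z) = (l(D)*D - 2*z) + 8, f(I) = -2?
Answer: 14473/210 ≈ 68.919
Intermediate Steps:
H = 773/105 (H = ⅔ - ((-2 - 146/70) - 16)/3 = ⅔ - ((-2 - 146*1/70) - 16)/3 = ⅔ - ((-2 - 73/35) - 16)/3 = ⅔ - (-143/35 - 16)/3 = ⅔ - ⅓*(-703/35) = ⅔ + 703/105 = 773/105 ≈ 7.3619)
h(D, z) = 8 + D² - 2*z (h(D, z) = (D*D - 2*z) + 8 = (D² - 2*z) + 8 = 8 + D² - 2*z)
d = 353/420 (d = -1 + (¼)*(773/105) = -1 + 773/420 = 353/420 ≈ 0.84048)
h(-8, -5)*d = (8 + (-8)² - 2*(-5))*(353/420) = (8 + 64 + 10)*(353/420) = 82*(353/420) = 14473/210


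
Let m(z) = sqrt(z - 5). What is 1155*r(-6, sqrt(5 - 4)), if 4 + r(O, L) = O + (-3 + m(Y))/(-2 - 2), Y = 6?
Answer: -21945/2 ≈ -10973.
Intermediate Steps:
m(z) = sqrt(-5 + z)
r(O, L) = -7/2 + O (r(O, L) = -4 + (O + (-3 + sqrt(-5 + 6))/(-2 - 2)) = -4 + (O + (-3 + sqrt(1))/(-4)) = -4 + (O + (-3 + 1)*(-1/4)) = -4 + (O - 2*(-1/4)) = -4 + (O + 1/2) = -4 + (1/2 + O) = -7/2 + O)
1155*r(-6, sqrt(5 - 4)) = 1155*(-7/2 - 6) = 1155*(-19/2) = -21945/2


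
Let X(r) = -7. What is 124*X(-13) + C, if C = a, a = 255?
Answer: -613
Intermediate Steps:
C = 255
124*X(-13) + C = 124*(-7) + 255 = -868 + 255 = -613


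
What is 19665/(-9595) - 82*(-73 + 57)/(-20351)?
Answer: -4345169/2055451 ≈ -2.1140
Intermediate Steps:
19665/(-9595) - 82*(-73 + 57)/(-20351) = 19665*(-1/9595) - 82*(-16)*(-1/20351) = -207/101 + 1312*(-1/20351) = -207/101 - 1312/20351 = -4345169/2055451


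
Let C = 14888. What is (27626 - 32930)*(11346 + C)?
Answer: -139145136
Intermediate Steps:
(27626 - 32930)*(11346 + C) = (27626 - 32930)*(11346 + 14888) = -5304*26234 = -139145136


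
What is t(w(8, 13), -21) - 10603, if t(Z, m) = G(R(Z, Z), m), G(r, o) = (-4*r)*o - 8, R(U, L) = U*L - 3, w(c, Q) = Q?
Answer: 3333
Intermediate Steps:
R(U, L) = -3 + L*U (R(U, L) = L*U - 3 = -3 + L*U)
G(r, o) = -8 - 4*o*r (G(r, o) = -4*o*r - 8 = -8 - 4*o*r)
t(Z, m) = -8 - 4*m*(-3 + Z²) (t(Z, m) = -8 - 4*m*(-3 + Z*Z) = -8 - 4*m*(-3 + Z²))
t(w(8, 13), -21) - 10603 = (-8 - 4*(-21)*(-3 + 13²)) - 10603 = (-8 - 4*(-21)*(-3 + 169)) - 10603 = (-8 - 4*(-21)*166) - 10603 = (-8 + 13944) - 10603 = 13936 - 10603 = 3333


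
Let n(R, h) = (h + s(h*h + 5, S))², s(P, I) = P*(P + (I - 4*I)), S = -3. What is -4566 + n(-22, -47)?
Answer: 24222884801059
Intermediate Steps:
s(P, I) = P*(P - 3*I)
n(R, h) = (h + (5 + h²)*(14 + h²))² (n(R, h) = (h + (h*h + 5)*((h*h + 5) - 3*(-3)))² = (h + (h² + 5)*((h² + 5) + 9))² = (h + (5 + h²)*((5 + h²) + 9))² = (h + (5 + h²)*(14 + h²))²)
-4566 + n(-22, -47) = -4566 + (-47 + (5 + (-47)²)*(14 + (-47)²))² = -4566 + (-47 + (5 + 2209)*(14 + 2209))² = -4566 + (-47 + 2214*2223)² = -4566 + (-47 + 4921722)² = -4566 + 4921675² = -4566 + 24222884805625 = 24222884801059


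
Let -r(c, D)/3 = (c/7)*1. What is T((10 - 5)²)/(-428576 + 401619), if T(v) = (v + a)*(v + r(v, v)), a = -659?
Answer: 63400/188699 ≈ 0.33598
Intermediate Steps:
r(c, D) = -3*c/7
T(v) = 4*v*(-659 + v)/7 (T(v) = (v - 659)*(v - 3*v/7) = (-659 + v)*(4*v/7) = 4*v*(-659 + v)/7)
T((10 - 5)²)/(-428576 + 401619) = (4*(10 - 5)²*(-659 + (10 - 5)²)/7)/(-428576 + 401619) = ((4/7)*5²*(-659 + 5²))/(-26957) = ((4/7)*25*(-659 + 25))*(-1/26957) = ((4/7)*25*(-634))*(-1/26957) = -63400/7*(-1/26957) = 63400/188699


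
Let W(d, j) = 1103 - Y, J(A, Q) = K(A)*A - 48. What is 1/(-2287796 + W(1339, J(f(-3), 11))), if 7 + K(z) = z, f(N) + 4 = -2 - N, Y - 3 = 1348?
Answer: -1/2288044 ≈ -4.3705e-7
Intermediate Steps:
Y = 1351 (Y = 3 + 1348 = 1351)
f(N) = -6 - N (f(N) = -4 + (-2 - N) = -6 - N)
K(z) = -7 + z
J(A, Q) = -48 + A*(-7 + A) (J(A, Q) = (-7 + A)*A - 48 = A*(-7 + A) - 48 = -48 + A*(-7 + A))
W(d, j) = -248 (W(d, j) = 1103 - 1*1351 = 1103 - 1351 = -248)
1/(-2287796 + W(1339, J(f(-3), 11))) = 1/(-2287796 - 248) = 1/(-2288044) = -1/2288044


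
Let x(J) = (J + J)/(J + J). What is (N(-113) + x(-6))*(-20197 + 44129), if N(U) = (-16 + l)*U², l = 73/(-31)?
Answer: -5608989160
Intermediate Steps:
l = -73/31 (l = 73*(-1/31) = -73/31 ≈ -2.3548)
x(J) = 1 (x(J) = (2*J)/((2*J)) = (2*J)*(1/(2*J)) = 1)
N(U) = -569*U²/31 (N(U) = (-16 - 73/31)*U² = -569*U²/31)
(N(-113) + x(-6))*(-20197 + 44129) = (-569/31*(-113)² + 1)*(-20197 + 44129) = (-569/31*12769 + 1)*23932 = (-7265561/31 + 1)*23932 = -7265530/31*23932 = -5608989160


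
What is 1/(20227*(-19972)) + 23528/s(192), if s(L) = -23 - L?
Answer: -9504691896247/86854333460 ≈ -109.43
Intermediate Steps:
1/(20227*(-19972)) + 23528/s(192) = 1/(20227*(-19972)) + 23528/(-23 - 1*192) = (1/20227)*(-1/19972) + 23528/(-23 - 192) = -1/403973644 + 23528/(-215) = -1/403973644 + 23528*(-1/215) = -1/403973644 - 23528/215 = -9504691896247/86854333460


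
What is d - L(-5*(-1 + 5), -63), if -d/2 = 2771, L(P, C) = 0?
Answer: -5542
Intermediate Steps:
d = -5542 (d = -2*2771 = -5542)
d - L(-5*(-1 + 5), -63) = -5542 - 1*0 = -5542 + 0 = -5542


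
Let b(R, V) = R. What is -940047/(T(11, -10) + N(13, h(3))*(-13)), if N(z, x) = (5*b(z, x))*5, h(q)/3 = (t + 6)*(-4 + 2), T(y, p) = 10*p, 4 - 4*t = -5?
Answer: 940047/4325 ≈ 217.35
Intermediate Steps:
t = 9/4 (t = 1 - ¼*(-5) = 1 + 5/4 = 9/4 ≈ 2.2500)
h(q) = -99/2 (h(q) = 3*((9/4 + 6)*(-4 + 2)) = 3*((33/4)*(-2)) = 3*(-33/2) = -99/2)
N(z, x) = 25*z (N(z, x) = (5*z)*5 = 25*z)
-940047/(T(11, -10) + N(13, h(3))*(-13)) = -940047/(10*(-10) + (25*13)*(-13)) = -940047/(-100 + 325*(-13)) = -940047/(-100 - 4225) = -940047/(-4325) = -940047*(-1/4325) = 940047/4325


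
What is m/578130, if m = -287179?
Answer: -287179/578130 ≈ -0.49674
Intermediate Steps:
m/578130 = -287179/578130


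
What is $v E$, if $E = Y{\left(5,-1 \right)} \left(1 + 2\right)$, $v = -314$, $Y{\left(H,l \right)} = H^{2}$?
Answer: $-23550$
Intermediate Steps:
$E = 75$ ($E = 5^{2} \left(1 + 2\right) = 25 \cdot 3 = 75$)
$v E = \left(-314\right) 75 = -23550$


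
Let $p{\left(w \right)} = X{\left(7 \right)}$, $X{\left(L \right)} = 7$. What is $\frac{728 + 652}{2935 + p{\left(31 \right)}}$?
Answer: $\frac{690}{1471} \approx 0.46907$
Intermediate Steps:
$p{\left(w \right)} = 7$
$\frac{728 + 652}{2935 + p{\left(31 \right)}} = \frac{728 + 652}{2935 + 7} = \frac{1380}{2942} = 1380 \cdot \frac{1}{2942} = \frac{690}{1471}$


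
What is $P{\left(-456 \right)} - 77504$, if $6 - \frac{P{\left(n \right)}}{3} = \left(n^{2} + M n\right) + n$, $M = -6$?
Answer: $-708134$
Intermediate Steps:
$P{\left(n \right)} = 18 - 3 n^{2} + 15 n$ ($P{\left(n \right)} = 18 - 3 \left(\left(n^{2} - 6 n\right) + n\right) = 18 - 3 \left(n^{2} - 5 n\right) = 18 - \left(- 15 n + 3 n^{2}\right) = 18 - 3 n^{2} + 15 n$)
$P{\left(-456 \right)} - 77504 = \left(18 - 3 \left(-456\right)^{2} + 15 \left(-456\right)\right) - 77504 = \left(18 - 623808 - 6840\right) - 77504 = -630630 - 77504 = -708134$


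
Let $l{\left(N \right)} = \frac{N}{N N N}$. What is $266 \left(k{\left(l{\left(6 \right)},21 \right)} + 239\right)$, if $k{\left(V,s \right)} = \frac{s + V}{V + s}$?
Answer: $63840$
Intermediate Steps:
$l{\left(N \right)} = \frac{1}{N^{2}}$ ($l{\left(N \right)} = \frac{N}{N^{2} N} = \frac{N}{N^{3}} = \frac{1}{N^{2}}$)
$k{\left(V,s \right)} = 1$ ($k{\left(V,s \right)} = \frac{V + s}{V + s} = 1$)
$266 \left(k{\left(l{\left(6 \right)},21 \right)} + 239\right) = 266 \left(1 + 239\right) = 266 \cdot 240 = 63840$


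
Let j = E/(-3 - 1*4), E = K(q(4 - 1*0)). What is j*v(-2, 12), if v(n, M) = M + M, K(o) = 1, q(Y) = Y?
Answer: -24/7 ≈ -3.4286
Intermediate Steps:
E = 1
v(n, M) = 2*M
j = -1/7 (j = 1/(-3 - 1*4) = 1/(-3 - 4) = 1/(-7) = -1/7*1 = -1/7 ≈ -0.14286)
j*v(-2, 12) = -2*12/7 = -1/7*24 = -24/7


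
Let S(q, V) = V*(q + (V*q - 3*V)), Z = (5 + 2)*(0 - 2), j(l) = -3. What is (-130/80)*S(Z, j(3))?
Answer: 1443/8 ≈ 180.38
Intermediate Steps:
Z = -14 (Z = 7*(-2) = -14)
S(q, V) = V*(q - 3*V + V*q) (S(q, V) = V*(q + (-3*V + V*q)) = V*(q - 3*V + V*q))
(-130/80)*S(Z, j(3)) = (-130/80)*(-3*(-14 - 3*(-3) - 3*(-14))) = (-130*1/80)*(-3*(-14 + 9 + 42)) = -(-39)*37/8 = -13/8*(-111) = 1443/8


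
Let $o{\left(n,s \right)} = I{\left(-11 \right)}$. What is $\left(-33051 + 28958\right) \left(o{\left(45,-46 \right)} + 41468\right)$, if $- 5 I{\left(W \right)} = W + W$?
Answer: $- \frac{848732666}{5} \approx -1.6975 \cdot 10^{8}$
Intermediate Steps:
$I{\left(W \right)} = - \frac{2 W}{5}$ ($I{\left(W \right)} = - \frac{W + W}{5} = - \frac{2 W}{5}$)
$o{\left(n,s \right)} = \frac{22}{5}$ ($o{\left(n,s \right)} = \left(- \frac{2}{5}\right) \left(-11\right) = \frac{22}{5}$)
$\left(-33051 + 28958\right) \left(o{\left(45,-46 \right)} + 41468\right) = \left(-33051 + 28958\right) \left(\frac{22}{5} + 41468\right) = \left(-4093\right) \frac{207362}{5} = - \frac{848732666}{5}$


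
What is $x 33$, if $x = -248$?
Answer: $-8184$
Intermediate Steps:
$x 33 = \left(-248\right) 33 = -8184$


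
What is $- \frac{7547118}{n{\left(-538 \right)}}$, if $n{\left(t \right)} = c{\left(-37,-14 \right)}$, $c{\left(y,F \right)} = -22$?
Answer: $\frac{3773559}{11} \approx 3.4305 \cdot 10^{5}$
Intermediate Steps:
$n{\left(t \right)} = -22$
$- \frac{7547118}{n{\left(-538 \right)}} = - \frac{7547118}{-22} = \left(-7547118\right) \left(- \frac{1}{22}\right) = \frac{3773559}{11}$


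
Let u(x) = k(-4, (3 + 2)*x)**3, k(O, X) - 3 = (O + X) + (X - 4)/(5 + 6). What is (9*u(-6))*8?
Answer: -3796875000/1331 ≈ -2.8526e+6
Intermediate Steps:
k(O, X) = 29/11 + O + 12*X/11 (k(O, X) = 3 + ((O + X) + (X - 4)/(5 + 6)) = 3 + ((O + X) + (-4 + X)/11) = 3 + ((O + X) + (-4 + X)*(1/11)) = 3 + ((O + X) + (-4/11 + X/11)) = 3 + (-4/11 + O + 12*X/11) = 29/11 + O + 12*X/11)
u(x) = (-15/11 + 60*x/11)**3 (u(x) = (29/11 - 4 + 12*((3 + 2)*x)/11)**3 = (29/11 - 4 + 12*(5*x)/11)**3 = (29/11 - 4 + 60*x/11)**3 = (-15/11 + 60*x/11)**3)
(9*u(-6))*8 = (9*(3375*(-1 + 4*(-6))**3/1331))*8 = (9*(3375*(-1 - 24)**3/1331))*8 = (9*((3375/1331)*(-25)**3))*8 = (9*((3375/1331)*(-15625)))*8 = (9*(-52734375/1331))*8 = -474609375/1331*8 = -3796875000/1331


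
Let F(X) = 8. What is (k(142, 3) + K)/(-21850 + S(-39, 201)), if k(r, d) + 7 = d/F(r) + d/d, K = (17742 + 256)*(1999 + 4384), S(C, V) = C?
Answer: -919049827/175112 ≈ -5248.4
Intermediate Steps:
K = 114881234 (K = 17998*6383 = 114881234)
k(r, d) = -6 + d/8 (k(r, d) = -7 + (d/8 + d/d) = -7 + (d*(1/8) + 1) = -7 + (d/8 + 1) = -7 + (1 + d/8) = -6 + d/8)
(k(142, 3) + K)/(-21850 + S(-39, 201)) = ((-6 + (1/8)*3) + 114881234)/(-21850 - 39) = ((-6 + 3/8) + 114881234)/(-21889) = (-45/8 + 114881234)*(-1/21889) = (919049827/8)*(-1/21889) = -919049827/175112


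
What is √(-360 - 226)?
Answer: I*√586 ≈ 24.207*I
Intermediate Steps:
√(-360 - 226) = √(-586) = I*√586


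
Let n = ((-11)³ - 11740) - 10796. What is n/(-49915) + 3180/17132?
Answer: 141904786/213785945 ≈ 0.66377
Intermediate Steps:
n = -23867 (n = (-1331 - 11740) - 10796 = -13071 - 10796 = -23867)
n/(-49915) + 3180/17132 = -23867/(-49915) + 3180/17132 = -23867*(-1/49915) + 3180*(1/17132) = 23867/49915 + 795/4283 = 141904786/213785945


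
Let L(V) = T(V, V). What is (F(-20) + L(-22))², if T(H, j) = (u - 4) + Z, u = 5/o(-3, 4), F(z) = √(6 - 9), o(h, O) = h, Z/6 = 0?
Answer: 262/9 - 34*I*√3/3 ≈ 29.111 - 19.63*I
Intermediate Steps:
Z = 0 (Z = 6*0 = 0)
F(z) = I*√3 (F(z) = √(-3) = I*√3)
u = -5/3 (u = 5/(-3) = 5*(-⅓) = -5/3 ≈ -1.6667)
T(H, j) = -17/3 (T(H, j) = (-5/3 - 4) + 0 = -17/3 + 0 = -17/3)
L(V) = -17/3
(F(-20) + L(-22))² = (I*√3 - 17/3)² = (-17/3 + I*√3)²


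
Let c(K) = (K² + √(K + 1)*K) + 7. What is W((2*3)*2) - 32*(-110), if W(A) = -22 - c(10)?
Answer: 3391 - 10*√11 ≈ 3357.8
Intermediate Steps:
c(K) = 7 + K² + K*√(1 + K) (c(K) = (K² + √(1 + K)*K) + 7 = (K² + K*√(1 + K)) + 7 = 7 + K² + K*√(1 + K))
W(A) = -129 - 10*√11 (W(A) = -22 - (7 + 10² + 10*√(1 + 10)) = -22 - (7 + 100 + 10*√11) = -22 - (107 + 10*√11) = -22 + (-107 - 10*√11) = -129 - 10*√11)
W((2*3)*2) - 32*(-110) = (-129 - 10*√11) - 32*(-110) = (-129 - 10*√11) + 3520 = 3391 - 10*√11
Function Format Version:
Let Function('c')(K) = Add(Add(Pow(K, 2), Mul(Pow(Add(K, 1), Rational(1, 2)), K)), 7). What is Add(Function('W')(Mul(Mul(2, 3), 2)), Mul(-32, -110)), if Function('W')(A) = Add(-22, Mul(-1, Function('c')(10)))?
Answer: Add(3391, Mul(-10, Pow(11, Rational(1, 2)))) ≈ 3357.8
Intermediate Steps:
Function('c')(K) = Add(7, Pow(K, 2), Mul(K, Pow(Add(1, K), Rational(1, 2)))) (Function('c')(K) = Add(Add(Pow(K, 2), Mul(Pow(Add(1, K), Rational(1, 2)), K)), 7) = Add(Add(Pow(K, 2), Mul(K, Pow(Add(1, K), Rational(1, 2)))), 7) = Add(7, Pow(K, 2), Mul(K, Pow(Add(1, K), Rational(1, 2)))))
Function('W')(A) = Add(-129, Mul(-10, Pow(11, Rational(1, 2)))) (Function('W')(A) = Add(-22, Mul(-1, Add(7, Pow(10, 2), Mul(10, Pow(Add(1, 10), Rational(1, 2)))))) = Add(-22, Mul(-1, Add(7, 100, Mul(10, Pow(11, Rational(1, 2)))))) = Add(-22, Mul(-1, Add(107, Mul(10, Pow(11, Rational(1, 2)))))) = Add(-22, Add(-107, Mul(-10, Pow(11, Rational(1, 2))))) = Add(-129, Mul(-10, Pow(11, Rational(1, 2)))))
Add(Function('W')(Mul(Mul(2, 3), 2)), Mul(-32, -110)) = Add(Add(-129, Mul(-10, Pow(11, Rational(1, 2)))), Mul(-32, -110)) = Add(Add(-129, Mul(-10, Pow(11, Rational(1, 2)))), 3520) = Add(3391, Mul(-10, Pow(11, Rational(1, 2))))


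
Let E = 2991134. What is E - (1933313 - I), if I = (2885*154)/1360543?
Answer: 1439211401093/1360543 ≈ 1.0578e+6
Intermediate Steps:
I = 444290/1360543 (I = 444290*(1/1360543) = 444290/1360543 ≈ 0.32655)
E - (1933313 - I) = 2991134 - (1933313 - 1*444290/1360543) = 2991134 - (1933313 - 444290/1360543) = 2991134 - 1*2630355024669/1360543 = 2991134 - 2630355024669/1360543 = 1439211401093/1360543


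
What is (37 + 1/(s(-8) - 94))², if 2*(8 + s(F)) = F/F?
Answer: 56385081/41209 ≈ 1368.3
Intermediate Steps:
s(F) = -15/2 (s(F) = -8 + (F/F)/2 = -8 + (½)*1 = -8 + ½ = -15/2)
(37 + 1/(s(-8) - 94))² = (37 + 1/(-15/2 - 94))² = (37 + 1/(-203/2))² = (37 - 2/203)² = (7509/203)² = 56385081/41209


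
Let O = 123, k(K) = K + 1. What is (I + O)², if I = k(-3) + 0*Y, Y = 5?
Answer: 14641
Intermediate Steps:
k(K) = 1 + K
I = -2 (I = (1 - 3) + 0*5 = -2 + 0 = -2)
(I + O)² = (-2 + 123)² = 121² = 14641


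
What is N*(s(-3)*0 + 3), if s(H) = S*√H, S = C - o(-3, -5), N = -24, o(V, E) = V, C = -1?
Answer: -72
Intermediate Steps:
S = 2 (S = -1 - 1*(-3) = -1 + 3 = 2)
s(H) = 2*√H
N*(s(-3)*0 + 3) = -24*((2*√(-3))*0 + 3) = -24*((2*(I*√3))*0 + 3) = -24*((2*I*√3)*0 + 3) = -24*(0 + 3) = -24*3 = -72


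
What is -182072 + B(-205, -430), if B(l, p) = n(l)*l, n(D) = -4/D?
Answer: -182076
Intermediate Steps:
B(l, p) = -4 (B(l, p) = (-4/l)*l = -4)
-182072 + B(-205, -430) = -182072 - 4 = -182076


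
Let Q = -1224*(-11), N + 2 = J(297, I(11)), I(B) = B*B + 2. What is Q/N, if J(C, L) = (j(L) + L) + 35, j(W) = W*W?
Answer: 4488/5095 ≈ 0.88086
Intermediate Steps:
j(W) = W**2
I(B) = 2 + B**2 (I(B) = B**2 + 2 = 2 + B**2)
J(C, L) = 35 + L + L**2 (J(C, L) = (L**2 + L) + 35 = (L + L**2) + 35 = 35 + L + L**2)
N = 15285 (N = -2 + (35 + (2 + 11**2) + (2 + 11**2)**2) = -2 + (35 + (2 + 121) + (2 + 121)**2) = -2 + (35 + 123 + 123**2) = -2 + (35 + 123 + 15129) = -2 + 15287 = 15285)
Q = 13464
Q/N = 13464/15285 = 13464*(1/15285) = 4488/5095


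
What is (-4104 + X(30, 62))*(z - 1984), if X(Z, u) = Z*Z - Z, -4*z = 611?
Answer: 13820499/2 ≈ 6.9102e+6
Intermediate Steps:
z = -611/4 (z = -¼*611 = -611/4 ≈ -152.75)
X(Z, u) = Z² - Z
(-4104 + X(30, 62))*(z - 1984) = (-4104 + 30*(-1 + 30))*(-611/4 - 1984) = (-4104 + 30*29)*(-8547/4) = (-4104 + 870)*(-8547/4) = -3234*(-8547/4) = 13820499/2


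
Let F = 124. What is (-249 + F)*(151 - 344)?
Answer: 24125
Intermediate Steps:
(-249 + F)*(151 - 344) = (-249 + 124)*(151 - 344) = -125*(-193) = 24125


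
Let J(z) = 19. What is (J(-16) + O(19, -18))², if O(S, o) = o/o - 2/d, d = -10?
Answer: 10201/25 ≈ 408.04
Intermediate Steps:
O(S, o) = 6/5 (O(S, o) = o/o - 2/(-10) = 1 - 2*(-⅒) = 1 + ⅕ = 6/5)
(J(-16) + O(19, -18))² = (19 + 6/5)² = (101/5)² = 10201/25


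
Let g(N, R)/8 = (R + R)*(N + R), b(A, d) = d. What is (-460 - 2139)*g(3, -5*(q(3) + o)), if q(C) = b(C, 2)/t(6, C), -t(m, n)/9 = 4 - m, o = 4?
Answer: -1215500320/81 ≈ -1.5006e+7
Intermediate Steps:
t(m, n) = -36 + 9*m (t(m, n) = -9*(4 - m) = -36 + 9*m)
q(C) = 1/9 (q(C) = 2/(-36 + 9*6) = 2/(-36 + 54) = 2/18 = 2*(1/18) = 1/9)
g(N, R) = 16*R*(N + R) (g(N, R) = 8*((R + R)*(N + R)) = 8*((2*R)*(N + R)) = 8*(2*R*(N + R)) = 16*R*(N + R))
(-460 - 2139)*g(3, -5*(q(3) + o)) = (-460 - 2139)*(16*(-5*(1/9 + 4))*(3 - 5*(1/9 + 4))) = -41584*(-5*37/9)*(3 - 5*37/9) = -41584*(-185)*(3 - 185/9)/9 = -41584*(-185)*(-158)/(9*9) = -2599*467680/81 = -1215500320/81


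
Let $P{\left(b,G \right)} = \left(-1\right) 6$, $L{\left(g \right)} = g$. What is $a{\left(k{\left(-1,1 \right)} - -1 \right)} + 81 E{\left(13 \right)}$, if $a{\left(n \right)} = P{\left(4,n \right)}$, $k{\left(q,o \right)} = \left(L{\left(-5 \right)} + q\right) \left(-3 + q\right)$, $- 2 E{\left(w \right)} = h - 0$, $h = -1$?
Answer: $\frac{69}{2} \approx 34.5$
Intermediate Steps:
$E{\left(w \right)} = \frac{1}{2}$ ($E{\left(w \right)} = - \frac{-1 - 0}{2} = - \frac{-1 + 0}{2} = \left(- \frac{1}{2}\right) \left(-1\right) = \frac{1}{2}$)
$k{\left(q,o \right)} = \left(-5 + q\right) \left(-3 + q\right)$
$P{\left(b,G \right)} = -6$
$a{\left(n \right)} = -6$
$a{\left(k{\left(-1,1 \right)} - -1 \right)} + 81 E{\left(13 \right)} = -6 + 81 \cdot \frac{1}{2} = -6 + \frac{81}{2} = \frac{69}{2}$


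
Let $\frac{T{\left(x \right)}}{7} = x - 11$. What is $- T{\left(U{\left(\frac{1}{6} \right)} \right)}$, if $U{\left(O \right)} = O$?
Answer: $\frac{455}{6} \approx 75.833$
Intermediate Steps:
$T{\left(x \right)} = -77 + 7 x$ ($T{\left(x \right)} = 7 \left(x - 11\right) = 7 \left(-11 + x\right) = -77 + 7 x$)
$- T{\left(U{\left(\frac{1}{6} \right)} \right)} = - (-77 + \frac{7}{6}) = \left(-1\right) \left(- \frac{455}{6}\right) = \frac{455}{6}$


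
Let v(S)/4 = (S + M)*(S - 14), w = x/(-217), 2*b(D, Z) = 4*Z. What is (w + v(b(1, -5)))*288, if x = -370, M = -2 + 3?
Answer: 54103104/217 ≈ 2.4932e+5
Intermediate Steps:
M = 1
b(D, Z) = 2*Z (b(D, Z) = (4*Z)/2 = 2*Z)
w = 370/217 (w = -370/(-217) = -370*(-1/217) = 370/217 ≈ 1.7051)
v(S) = 4*(1 + S)*(-14 + S) (v(S) = 4*((S + 1)*(S - 14)) = 4*((1 + S)*(-14 + S)) = 4*(1 + S)*(-14 + S))
(w + v(b(1, -5)))*288 = (370/217 + (-56 - 104*(-5) + 4*(2*(-5))²))*288 = (370/217 + (-56 - 52*(-10) + 4*(-10)²))*288 = (370/217 + (-56 + 520 + 4*100))*288 = (370/217 + (-56 + 520 + 400))*288 = (370/217 + 864)*288 = (187858/217)*288 = 54103104/217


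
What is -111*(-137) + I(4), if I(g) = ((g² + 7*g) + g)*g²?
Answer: 15975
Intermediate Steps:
I(g) = g²*(g² + 8*g) (I(g) = (g² + 8*g)*g² = g²*(g² + 8*g))
-111*(-137) + I(4) = -111*(-137) + 4³*(8 + 4) = 15207 + 64*12 = 15207 + 768 = 15975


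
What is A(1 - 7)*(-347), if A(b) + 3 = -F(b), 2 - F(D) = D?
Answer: 3817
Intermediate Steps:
F(D) = 2 - D
A(b) = -5 + b (A(b) = -3 - (2 - b) = -3 + (-2 + b) = -5 + b)
A(1 - 7)*(-347) = (-5 + (1 - 7))*(-347) = (-5 - 6)*(-347) = -11*(-347) = 3817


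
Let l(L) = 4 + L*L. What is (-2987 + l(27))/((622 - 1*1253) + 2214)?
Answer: -2254/1583 ≈ -1.4239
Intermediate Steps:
l(L) = 4 + L²
(-2987 + l(27))/((622 - 1*1253) + 2214) = (-2987 + (4 + 27²))/((622 - 1*1253) + 2214) = (-2987 + (4 + 729))/((622 - 1253) + 2214) = (-2987 + 733)/(-631 + 2214) = -2254/1583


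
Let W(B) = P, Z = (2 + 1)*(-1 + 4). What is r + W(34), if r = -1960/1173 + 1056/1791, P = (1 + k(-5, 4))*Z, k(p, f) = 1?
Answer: 1316426/77809 ≈ 16.919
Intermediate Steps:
Z = 9 (Z = 3*3 = 9)
P = 18 (P = (1 + 1)*9 = 2*9 = 18)
W(B) = 18
r = -84136/77809 (r = -1960*1/1173 + 1056*(1/1791) = -1960/1173 + 352/597 = -84136/77809 ≈ -1.0813)
r + W(34) = -84136/77809 + 18 = 1316426/77809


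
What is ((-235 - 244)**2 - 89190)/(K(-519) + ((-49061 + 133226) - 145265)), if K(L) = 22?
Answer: -140251/61078 ≈ -2.2963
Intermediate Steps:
((-235 - 244)**2 - 89190)/(K(-519) + ((-49061 + 133226) - 145265)) = ((-235 - 244)**2 - 89190)/(22 + ((-49061 + 133226) - 145265)) = ((-479)**2 - 89190)/(22 + (84165 - 145265)) = (229441 - 89190)/(22 - 61100) = 140251/(-61078) = 140251*(-1/61078) = -140251/61078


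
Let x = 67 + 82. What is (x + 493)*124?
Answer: 79608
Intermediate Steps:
x = 149
(x + 493)*124 = (149 + 493)*124 = 642*124 = 79608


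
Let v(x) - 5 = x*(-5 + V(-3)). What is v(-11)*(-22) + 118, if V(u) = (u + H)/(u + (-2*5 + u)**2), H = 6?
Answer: -99403/83 ≈ -1197.6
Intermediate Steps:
V(u) = (6 + u)/(u + (-10 + u)**2) (V(u) = (u + 6)/(u + (-2*5 + u)**2) = (6 + u)/(u + (-10 + u)**2))
v(x) = 5 - 827*x/166 (v(x) = 5 + x*(-5 + (6 - 3)/(-3 + (-10 - 3)**2)) = 5 + x*(-5 + 3/(-3 + (-13)**2)) = 5 + x*(-5 + 3/(-3 + 169)) = 5 + x*(-5 + 3/166) = 5 + x*(-827/166) = 5 - 827*x/166)
v(-11)*(-22) + 118 = (5 - 827/166*(-11))*(-22) + 118 = (5 + 9097/166)*(-22) + 118 = (9927/166)*(-22) + 118 = -109197/83 + 118 = -99403/83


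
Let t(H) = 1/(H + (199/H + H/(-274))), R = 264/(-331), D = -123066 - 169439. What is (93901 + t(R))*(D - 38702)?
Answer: -93192373161163873973/2996475047 ≈ -3.1101e+10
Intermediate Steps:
D = -292505
R = -264/331 (R = 264*(-1/331) = -264/331 ≈ -0.79758)
t(H) = 1/(199/H + 273*H/274) (t(H) = 1/(H + (199/H + H*(-1/274))) = 1/(H + (199/H - H/274)) = 1/(199/H + 273*H/274))
(93901 + t(R))*(D - 38702) = (93901 + 274*(-264/331)/(54526 + 273*(-264/331)**2))*(-292505 - 38702) = (93901 + 274*(-264/331)/(54526 + 273*(69696/109561)))*(-331207) = (93901 + 274*(-264/331)/(54526 + 19027008/109561))*(-331207) = (93901 + 274*(-264/331)/(5992950094/109561))*(-331207) = (93901 + 274*(-264/331)*(109561/5992950094))*(-331207) = (93901 - 11971608/2996475047)*(-331207) = (281371991416739/2996475047)*(-331207) = -93192373161163873973/2996475047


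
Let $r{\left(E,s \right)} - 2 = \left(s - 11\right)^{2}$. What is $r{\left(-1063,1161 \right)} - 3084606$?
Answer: $-1762104$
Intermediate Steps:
$r{\left(E,s \right)} = 2 + \left(-11 + s\right)^{2}$ ($r{\left(E,s \right)} = 2 + \left(s - 11\right)^{2} = 2 + \left(-11 + s\right)^{2}$)
$r{\left(-1063,1161 \right)} - 3084606 = \left(2 + \left(-11 + 1161\right)^{2}\right) - 3084606 = \left(2 + 1150^{2}\right) - 3084606 = \left(2 + 1322500\right) - 3084606 = 1322502 - 3084606 = -1762104$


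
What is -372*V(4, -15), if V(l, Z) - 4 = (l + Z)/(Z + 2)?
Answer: -23436/13 ≈ -1802.8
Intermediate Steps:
V(l, Z) = 4 + (Z + l)/(2 + Z) (V(l, Z) = 4 + (l + Z)/(Z + 2) = 4 + (Z + l)/(2 + Z))
-372*V(4, -15) = -372*(8 + 4 + 5*(-15))/(2 - 15) = -372*(8 + 4 - 75)/(-13) = -(-372)*(-63)/13 = -372*63/13 = -23436/13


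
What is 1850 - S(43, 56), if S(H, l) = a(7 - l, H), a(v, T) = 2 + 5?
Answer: 1843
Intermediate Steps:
a(v, T) = 7
S(H, l) = 7
1850 - S(43, 56) = 1850 - 1*7 = 1850 - 7 = 1843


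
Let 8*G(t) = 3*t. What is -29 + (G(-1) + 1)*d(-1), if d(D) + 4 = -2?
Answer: -131/4 ≈ -32.750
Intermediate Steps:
G(t) = 3*t/8 (G(t) = (3*t)/8 = 3*t/8)
d(D) = -6 (d(D) = -4 - 2 = -6)
-29 + (G(-1) + 1)*d(-1) = -29 + ((3/8)*(-1) + 1)*(-6) = -29 + (-3/8 + 1)*(-6) = -29 + (5/8)*(-6) = -29 - 15/4 = -131/4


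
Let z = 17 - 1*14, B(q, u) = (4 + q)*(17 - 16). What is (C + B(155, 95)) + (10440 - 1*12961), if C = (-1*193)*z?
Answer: -2941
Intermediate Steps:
B(q, u) = 4 + q (B(q, u) = (4 + q)*1 = 4 + q)
z = 3 (z = 17 - 14 = 3)
C = -579 (C = -1*193*3 = -193*3 = -579)
(C + B(155, 95)) + (10440 - 1*12961) = (-579 + (4 + 155)) + (10440 - 1*12961) = (-579 + 159) + (10440 - 12961) = -420 - 2521 = -2941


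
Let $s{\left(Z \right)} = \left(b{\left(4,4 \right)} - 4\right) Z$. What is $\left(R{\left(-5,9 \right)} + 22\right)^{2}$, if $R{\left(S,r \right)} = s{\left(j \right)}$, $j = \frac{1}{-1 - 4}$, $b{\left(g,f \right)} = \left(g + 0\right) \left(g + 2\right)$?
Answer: $324$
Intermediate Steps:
$b{\left(g,f \right)} = g \left(2 + g\right)$
$j = - \frac{1}{5}$ ($j = \frac{1}{-5} = - \frac{1}{5} \approx -0.2$)
$s{\left(Z \right)} = 20 Z$ ($s{\left(Z \right)} = \left(4 \left(2 + 4\right) - 4\right) Z = \left(4 \cdot 6 - 4\right) Z = \left(24 - 4\right) Z = 20 Z$)
$R{\left(S,r \right)} = -4$ ($R{\left(S,r \right)} = 20 \left(- \frac{1}{5}\right) = -4$)
$\left(R{\left(-5,9 \right)} + 22\right)^{2} = \left(-4 + 22\right)^{2} = 18^{2} = 324$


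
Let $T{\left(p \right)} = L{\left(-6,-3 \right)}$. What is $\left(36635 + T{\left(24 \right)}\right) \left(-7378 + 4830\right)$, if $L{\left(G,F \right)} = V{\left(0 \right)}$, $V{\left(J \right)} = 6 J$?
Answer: $-93345980$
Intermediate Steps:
$L{\left(G,F \right)} = 0$ ($L{\left(G,F \right)} = 6 \cdot 0 = 0$)
$T{\left(p \right)} = 0$
$\left(36635 + T{\left(24 \right)}\right) \left(-7378 + 4830\right) = \left(36635 + 0\right) \left(-7378 + 4830\right) = 36635 \left(-2548\right) = -93345980$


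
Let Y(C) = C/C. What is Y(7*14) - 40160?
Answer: -40159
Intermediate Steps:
Y(C) = 1
Y(7*14) - 40160 = 1 - 40160 = -40159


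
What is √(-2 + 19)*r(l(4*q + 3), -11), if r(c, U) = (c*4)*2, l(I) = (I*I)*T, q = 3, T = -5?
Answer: -9000*√17 ≈ -37108.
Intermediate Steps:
l(I) = -5*I² (l(I) = (I*I)*(-5) = I²*(-5) = -5*I²)
r(c, U) = 8*c (r(c, U) = (4*c)*2 = 8*c)
√(-2 + 19)*r(l(4*q + 3), -11) = √(-2 + 19)*(8*(-5*(4*3 + 3)²)) = √17*(8*(-5*(12 + 3)²)) = √17*(8*(-5*15²)) = √17*(8*(-5*225)) = √17*(8*(-1125)) = √17*(-9000) = -9000*√17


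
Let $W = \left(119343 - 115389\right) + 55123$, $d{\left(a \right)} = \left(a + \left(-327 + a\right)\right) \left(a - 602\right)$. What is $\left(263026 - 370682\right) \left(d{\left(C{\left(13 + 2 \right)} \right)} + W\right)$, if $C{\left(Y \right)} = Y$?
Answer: $-25128632896$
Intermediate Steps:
$d{\left(a \right)} = \left(-602 + a\right) \left(-327 + 2 a\right)$ ($d{\left(a \right)} = \left(-327 + 2 a\right) \left(-602 + a\right) = \left(-602 + a\right) \left(-327 + 2 a\right)$)
$W = 59077$ ($W = 3954 + 55123 = 59077$)
$\left(263026 - 370682\right) \left(d{\left(C{\left(13 + 2 \right)} \right)} + W\right) = \left(263026 - 370682\right) \left(\left(196854 - 1531 \left(13 + 2\right) + 2 \left(13 + 2\right)^{2}\right) + 59077\right) = - 107656 \left(\left(196854 - 22965 + 2 \cdot 15^{2}\right) + 59077\right) = - 107656 \left(\left(196854 - 22965 + 2 \cdot 225\right) + 59077\right) = - 107656 \left(\left(196854 - 22965 + 450\right) + 59077\right) = - 107656 \left(174339 + 59077\right) = \left(-107656\right) 233416 = -25128632896$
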